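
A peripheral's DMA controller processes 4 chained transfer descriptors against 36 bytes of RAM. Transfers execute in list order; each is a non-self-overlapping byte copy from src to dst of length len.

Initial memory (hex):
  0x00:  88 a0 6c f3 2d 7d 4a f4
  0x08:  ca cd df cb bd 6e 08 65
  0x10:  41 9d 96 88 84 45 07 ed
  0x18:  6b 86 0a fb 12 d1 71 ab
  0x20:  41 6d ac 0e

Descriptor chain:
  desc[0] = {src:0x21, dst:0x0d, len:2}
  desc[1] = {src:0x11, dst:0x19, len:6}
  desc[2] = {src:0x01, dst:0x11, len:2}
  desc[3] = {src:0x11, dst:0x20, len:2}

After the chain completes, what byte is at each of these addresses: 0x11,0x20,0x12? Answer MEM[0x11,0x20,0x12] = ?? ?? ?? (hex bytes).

MEM[0x11,0x20,0x12] = a0 a0 6c

  after D0: wrote 2B at 0x0d = 6dac
  after D1: wrote 6B at 0x19 = 9d9688844507
  after D2: wrote 2B at 0x11 = a06c
  after D3: wrote 2B at 0x20 = a06c
query mem[0x11]=0xa0, mem[0x20]=0xa0, mem[0x12]=0x6c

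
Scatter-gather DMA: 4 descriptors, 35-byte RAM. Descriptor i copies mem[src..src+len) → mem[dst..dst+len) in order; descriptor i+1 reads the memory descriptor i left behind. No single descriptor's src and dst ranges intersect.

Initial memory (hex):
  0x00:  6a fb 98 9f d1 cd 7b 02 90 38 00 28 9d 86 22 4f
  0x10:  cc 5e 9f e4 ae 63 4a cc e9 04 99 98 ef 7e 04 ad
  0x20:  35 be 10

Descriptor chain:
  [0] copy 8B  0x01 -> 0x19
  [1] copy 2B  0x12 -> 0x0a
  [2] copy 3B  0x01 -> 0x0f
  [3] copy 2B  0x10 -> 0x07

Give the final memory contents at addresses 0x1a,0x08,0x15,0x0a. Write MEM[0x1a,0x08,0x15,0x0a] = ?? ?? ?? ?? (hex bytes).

#0 dst[0x19+8] := {0xfb,0x98,0x9f,0xd1,0xcd,0x7b,0x02,0x90}
#1 dst[0x0a+2] := {0x9f,0xe4}
#2 dst[0x0f+3] := {0xfb,0x98,0x9f}
#3 dst[0x07+2] := {0x98,0x9f}
query mem[0x1a]=0x98, mem[0x08]=0x9f, mem[0x15]=0x63, mem[0x0a]=0x9f

MEM[0x1a,0x08,0x15,0x0a] = 98 9f 63 9f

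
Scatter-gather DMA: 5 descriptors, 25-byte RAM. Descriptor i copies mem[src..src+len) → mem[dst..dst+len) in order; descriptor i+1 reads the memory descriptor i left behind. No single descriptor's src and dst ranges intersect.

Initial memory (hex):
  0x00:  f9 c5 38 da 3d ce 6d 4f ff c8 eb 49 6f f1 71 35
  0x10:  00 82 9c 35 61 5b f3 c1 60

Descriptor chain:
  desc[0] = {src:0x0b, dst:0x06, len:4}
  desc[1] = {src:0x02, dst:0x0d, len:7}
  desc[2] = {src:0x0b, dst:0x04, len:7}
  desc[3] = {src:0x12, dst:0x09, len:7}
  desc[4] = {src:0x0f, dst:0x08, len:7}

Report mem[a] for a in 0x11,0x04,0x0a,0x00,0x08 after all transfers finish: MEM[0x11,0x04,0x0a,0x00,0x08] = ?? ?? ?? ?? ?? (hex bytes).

[0] 0x0b->0x06 len=4 : 49 6f f1 71
[1] 0x02->0x0d len=7 : 38 da 3d ce 49 6f f1
[2] 0x0b->0x04 len=7 : 49 6f 38 da 3d ce 49
[3] 0x12->0x09 len=7 : 6f f1 61 5b f3 c1 60
[4] 0x0f->0x08 len=7 : 60 ce 49 6f f1 61 5b
query mem[0x11]=0x49, mem[0x04]=0x49, mem[0x0a]=0x49, mem[0x00]=0xf9, mem[0x08]=0x60

MEM[0x11,0x04,0x0a,0x00,0x08] = 49 49 49 f9 60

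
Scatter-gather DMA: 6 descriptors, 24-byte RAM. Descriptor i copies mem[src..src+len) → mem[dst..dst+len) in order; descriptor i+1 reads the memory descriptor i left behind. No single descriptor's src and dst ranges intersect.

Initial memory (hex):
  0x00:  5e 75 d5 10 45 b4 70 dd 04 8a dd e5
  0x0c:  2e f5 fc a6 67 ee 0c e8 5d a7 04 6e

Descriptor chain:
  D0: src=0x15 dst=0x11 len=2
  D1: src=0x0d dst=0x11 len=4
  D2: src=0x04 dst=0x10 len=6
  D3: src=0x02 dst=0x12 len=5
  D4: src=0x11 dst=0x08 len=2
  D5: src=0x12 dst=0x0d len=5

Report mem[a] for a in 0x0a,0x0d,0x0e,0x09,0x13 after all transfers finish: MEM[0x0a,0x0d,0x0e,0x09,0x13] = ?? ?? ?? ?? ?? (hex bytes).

[0] 0x15->0x11 len=2 : a7 04
[1] 0x0d->0x11 len=4 : f5 fc a6 67
[2] 0x04->0x10 len=6 : 45 b4 70 dd 04 8a
[3] 0x02->0x12 len=5 : d5 10 45 b4 70
[4] 0x11->0x08 len=2 : b4 d5
[5] 0x12->0x0d len=5 : d5 10 45 b4 70
query mem[0x0a]=0xdd, mem[0x0d]=0xd5, mem[0x0e]=0x10, mem[0x09]=0xd5, mem[0x13]=0x10

MEM[0x0a,0x0d,0x0e,0x09,0x13] = dd d5 10 d5 10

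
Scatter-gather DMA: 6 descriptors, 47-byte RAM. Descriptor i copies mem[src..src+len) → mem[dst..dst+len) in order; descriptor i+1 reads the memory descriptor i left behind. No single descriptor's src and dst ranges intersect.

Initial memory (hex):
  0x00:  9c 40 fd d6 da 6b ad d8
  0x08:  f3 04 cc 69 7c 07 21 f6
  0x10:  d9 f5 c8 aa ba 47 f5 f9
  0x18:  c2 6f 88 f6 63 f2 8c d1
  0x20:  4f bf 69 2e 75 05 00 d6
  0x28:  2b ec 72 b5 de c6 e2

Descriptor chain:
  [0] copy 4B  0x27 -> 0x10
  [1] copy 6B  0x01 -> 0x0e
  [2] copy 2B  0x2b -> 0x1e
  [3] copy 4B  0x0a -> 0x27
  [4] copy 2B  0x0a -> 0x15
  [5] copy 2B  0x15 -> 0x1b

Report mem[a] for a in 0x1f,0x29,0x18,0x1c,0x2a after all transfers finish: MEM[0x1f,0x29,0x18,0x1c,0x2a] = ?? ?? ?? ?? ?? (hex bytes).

D0: mem[0x10..0x13] <- [d6 2b ec 72]
D1: mem[0x0e..0x13] <- [40 fd d6 da 6b ad]
D2: mem[0x1e..0x1f] <- [b5 de]
D3: mem[0x27..0x2a] <- [cc 69 7c 07]
D4: mem[0x15..0x16] <- [cc 69]
D5: mem[0x1b..0x1c] <- [cc 69]
query mem[0x1f]=0xde, mem[0x29]=0x7c, mem[0x18]=0xc2, mem[0x1c]=0x69, mem[0x2a]=0x07

MEM[0x1f,0x29,0x18,0x1c,0x2a] = de 7c c2 69 07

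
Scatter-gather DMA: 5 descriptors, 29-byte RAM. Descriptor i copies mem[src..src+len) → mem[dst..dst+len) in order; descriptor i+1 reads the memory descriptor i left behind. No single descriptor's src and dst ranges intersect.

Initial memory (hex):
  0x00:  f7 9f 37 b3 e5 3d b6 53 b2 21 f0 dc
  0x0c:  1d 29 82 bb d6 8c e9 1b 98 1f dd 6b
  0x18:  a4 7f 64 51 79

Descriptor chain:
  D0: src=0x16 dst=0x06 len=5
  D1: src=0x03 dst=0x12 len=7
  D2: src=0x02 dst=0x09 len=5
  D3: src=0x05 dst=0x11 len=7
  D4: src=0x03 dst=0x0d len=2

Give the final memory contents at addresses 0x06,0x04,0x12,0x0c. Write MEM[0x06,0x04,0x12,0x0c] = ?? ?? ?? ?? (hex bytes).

#0 dst[0x06+5] := {0xdd,0x6b,0xa4,0x7f,0x64}
#1 dst[0x12+7] := {0xb3,0xe5,0x3d,0xdd,0x6b,0xa4,0x7f}
#2 dst[0x09+5] := {0x37,0xb3,0xe5,0x3d,0xdd}
#3 dst[0x11+7] := {0x3d,0xdd,0x6b,0xa4,0x37,0xb3,0xe5}
#4 dst[0x0d+2] := {0xb3,0xe5}
query mem[0x06]=0xdd, mem[0x04]=0xe5, mem[0x12]=0xdd, mem[0x0c]=0x3d

MEM[0x06,0x04,0x12,0x0c] = dd e5 dd 3d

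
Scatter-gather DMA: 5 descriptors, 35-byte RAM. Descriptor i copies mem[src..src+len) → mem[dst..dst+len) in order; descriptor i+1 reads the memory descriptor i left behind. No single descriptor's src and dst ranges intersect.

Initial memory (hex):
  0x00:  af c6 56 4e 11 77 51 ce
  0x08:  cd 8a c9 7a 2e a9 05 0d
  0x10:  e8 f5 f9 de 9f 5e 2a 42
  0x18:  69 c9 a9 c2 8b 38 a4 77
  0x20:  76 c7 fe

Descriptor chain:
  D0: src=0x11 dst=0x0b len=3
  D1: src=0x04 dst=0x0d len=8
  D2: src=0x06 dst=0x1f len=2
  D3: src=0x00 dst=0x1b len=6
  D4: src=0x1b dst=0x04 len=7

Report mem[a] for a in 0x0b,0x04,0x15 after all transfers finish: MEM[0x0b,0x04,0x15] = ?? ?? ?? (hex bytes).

MEM[0x0b,0x04,0x15] = f5 af 5e

  after D0: wrote 3B at 0x0b = f5f9de
  after D1: wrote 8B at 0x0d = 117751cecd8ac9f5
  after D2: wrote 2B at 0x1f = 51ce
  after D3: wrote 6B at 0x1b = afc6564e1177
  after D4: wrote 7B at 0x04 = afc6564e1177c7
query mem[0x0b]=0xf5, mem[0x04]=0xaf, mem[0x15]=0x5e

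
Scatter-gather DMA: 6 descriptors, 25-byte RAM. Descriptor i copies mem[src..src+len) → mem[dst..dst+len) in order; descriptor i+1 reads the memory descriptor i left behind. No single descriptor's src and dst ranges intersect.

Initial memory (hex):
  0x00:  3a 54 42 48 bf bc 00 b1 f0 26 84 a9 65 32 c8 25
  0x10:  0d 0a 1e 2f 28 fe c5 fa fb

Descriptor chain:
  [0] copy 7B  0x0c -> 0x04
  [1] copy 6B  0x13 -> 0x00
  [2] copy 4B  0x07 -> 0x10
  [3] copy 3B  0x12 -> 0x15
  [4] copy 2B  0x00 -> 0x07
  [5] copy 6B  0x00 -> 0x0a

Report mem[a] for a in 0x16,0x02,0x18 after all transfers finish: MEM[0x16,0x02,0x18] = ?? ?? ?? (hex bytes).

#0 dst[0x04+7] := {0x65,0x32,0xc8,0x25,0x0d,0x0a,0x1e}
#1 dst[0x00+6] := {0x2f,0x28,0xfe,0xc5,0xfa,0xfb}
#2 dst[0x10+4] := {0x25,0x0d,0x0a,0x1e}
#3 dst[0x15+3] := {0x0a,0x1e,0x28}
#4 dst[0x07+2] := {0x2f,0x28}
#5 dst[0x0a+6] := {0x2f,0x28,0xfe,0xc5,0xfa,0xfb}
query mem[0x16]=0x1e, mem[0x02]=0xfe, mem[0x18]=0xfb

MEM[0x16,0x02,0x18] = 1e fe fb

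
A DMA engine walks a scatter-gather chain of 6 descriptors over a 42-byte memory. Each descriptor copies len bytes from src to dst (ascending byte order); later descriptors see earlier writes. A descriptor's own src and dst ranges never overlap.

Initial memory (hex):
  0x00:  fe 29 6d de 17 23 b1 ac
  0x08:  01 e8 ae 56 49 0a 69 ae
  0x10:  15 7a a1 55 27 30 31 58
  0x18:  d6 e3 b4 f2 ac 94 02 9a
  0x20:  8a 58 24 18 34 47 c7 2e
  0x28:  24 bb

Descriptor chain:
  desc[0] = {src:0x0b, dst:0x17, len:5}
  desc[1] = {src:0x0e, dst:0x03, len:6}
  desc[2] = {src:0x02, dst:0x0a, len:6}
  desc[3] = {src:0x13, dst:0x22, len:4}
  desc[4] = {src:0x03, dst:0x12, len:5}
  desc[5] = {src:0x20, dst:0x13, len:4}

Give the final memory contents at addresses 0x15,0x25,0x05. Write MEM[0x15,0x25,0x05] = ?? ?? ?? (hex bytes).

  after D0: wrote 5B at 0x17 = 56490a69ae
  after D1: wrote 6B at 0x03 = 69ae157aa155
  after D2: wrote 6B at 0x0a = 6d69ae157aa1
  after D3: wrote 4B at 0x22 = 55273031
  after D4: wrote 5B at 0x12 = 69ae157aa1
  after D5: wrote 4B at 0x13 = 8a585527
query mem[0x15]=0x55, mem[0x25]=0x31, mem[0x05]=0x15

MEM[0x15,0x25,0x05] = 55 31 15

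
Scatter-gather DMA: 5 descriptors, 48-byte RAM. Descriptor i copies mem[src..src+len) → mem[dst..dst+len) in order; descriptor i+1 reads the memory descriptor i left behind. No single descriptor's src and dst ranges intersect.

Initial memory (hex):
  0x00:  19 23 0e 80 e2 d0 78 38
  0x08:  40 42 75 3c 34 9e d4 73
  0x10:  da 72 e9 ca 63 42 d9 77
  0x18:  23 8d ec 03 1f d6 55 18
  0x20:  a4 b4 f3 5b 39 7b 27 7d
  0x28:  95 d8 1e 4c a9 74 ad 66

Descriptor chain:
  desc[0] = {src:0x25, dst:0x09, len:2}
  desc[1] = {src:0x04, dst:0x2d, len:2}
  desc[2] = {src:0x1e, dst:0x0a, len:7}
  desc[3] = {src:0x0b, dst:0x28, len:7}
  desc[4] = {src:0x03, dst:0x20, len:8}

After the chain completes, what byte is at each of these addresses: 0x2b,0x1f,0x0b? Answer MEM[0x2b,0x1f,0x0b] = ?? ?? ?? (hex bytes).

MEM[0x2b,0x1f,0x0b] = f3 18 18

#0 dst[0x09+2] := {0x7b,0x27}
#1 dst[0x2d+2] := {0xe2,0xd0}
#2 dst[0x0a+7] := {0x55,0x18,0xa4,0xb4,0xf3,0x5b,0x39}
#3 dst[0x28+7] := {0x18,0xa4,0xb4,0xf3,0x5b,0x39,0x72}
#4 dst[0x20+8] := {0x80,0xe2,0xd0,0x78,0x38,0x40,0x7b,0x55}
query mem[0x2b]=0xf3, mem[0x1f]=0x18, mem[0x0b]=0x18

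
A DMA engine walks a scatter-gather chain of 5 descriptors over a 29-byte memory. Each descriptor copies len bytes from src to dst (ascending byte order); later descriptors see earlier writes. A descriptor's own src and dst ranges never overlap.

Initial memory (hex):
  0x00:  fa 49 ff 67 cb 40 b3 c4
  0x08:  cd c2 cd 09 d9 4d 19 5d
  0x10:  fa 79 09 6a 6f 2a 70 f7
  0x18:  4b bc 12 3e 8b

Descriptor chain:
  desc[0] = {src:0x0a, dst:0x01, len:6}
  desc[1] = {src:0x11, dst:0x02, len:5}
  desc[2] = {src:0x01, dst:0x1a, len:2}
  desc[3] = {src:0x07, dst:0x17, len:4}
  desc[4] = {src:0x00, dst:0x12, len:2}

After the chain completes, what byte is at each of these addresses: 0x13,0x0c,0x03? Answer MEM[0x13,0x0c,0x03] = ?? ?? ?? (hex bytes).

#0 dst[0x01+6] := {0xcd,0x09,0xd9,0x4d,0x19,0x5d}
#1 dst[0x02+5] := {0x79,0x09,0x6a,0x6f,0x2a}
#2 dst[0x1a+2] := {0xcd,0x79}
#3 dst[0x17+4] := {0xc4,0xcd,0xc2,0xcd}
#4 dst[0x12+2] := {0xfa,0xcd}
query mem[0x13]=0xcd, mem[0x0c]=0xd9, mem[0x03]=0x09

MEM[0x13,0x0c,0x03] = cd d9 09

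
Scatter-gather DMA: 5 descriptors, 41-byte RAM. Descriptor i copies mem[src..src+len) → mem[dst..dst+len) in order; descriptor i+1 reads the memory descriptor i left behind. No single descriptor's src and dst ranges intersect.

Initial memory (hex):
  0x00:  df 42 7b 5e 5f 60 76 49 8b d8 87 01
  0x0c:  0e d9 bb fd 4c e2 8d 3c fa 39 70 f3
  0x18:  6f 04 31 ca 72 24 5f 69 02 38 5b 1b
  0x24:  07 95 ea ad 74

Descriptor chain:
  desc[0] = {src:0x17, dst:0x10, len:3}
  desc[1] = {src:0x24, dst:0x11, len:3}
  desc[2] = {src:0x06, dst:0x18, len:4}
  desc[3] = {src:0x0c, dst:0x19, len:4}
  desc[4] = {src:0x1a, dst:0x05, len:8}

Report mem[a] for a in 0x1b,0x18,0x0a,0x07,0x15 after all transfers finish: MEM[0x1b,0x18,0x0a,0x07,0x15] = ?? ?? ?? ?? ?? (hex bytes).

MEM[0x1b,0x18,0x0a,0x07,0x15] = bb 76 69 fd 39

[0] 0x17->0x10 len=3 : f3 6f 04
[1] 0x24->0x11 len=3 : 07 95 ea
[2] 0x06->0x18 len=4 : 76 49 8b d8
[3] 0x0c->0x19 len=4 : 0e d9 bb fd
[4] 0x1a->0x05 len=8 : d9 bb fd 24 5f 69 02 38
query mem[0x1b]=0xbb, mem[0x18]=0x76, mem[0x0a]=0x69, mem[0x07]=0xfd, mem[0x15]=0x39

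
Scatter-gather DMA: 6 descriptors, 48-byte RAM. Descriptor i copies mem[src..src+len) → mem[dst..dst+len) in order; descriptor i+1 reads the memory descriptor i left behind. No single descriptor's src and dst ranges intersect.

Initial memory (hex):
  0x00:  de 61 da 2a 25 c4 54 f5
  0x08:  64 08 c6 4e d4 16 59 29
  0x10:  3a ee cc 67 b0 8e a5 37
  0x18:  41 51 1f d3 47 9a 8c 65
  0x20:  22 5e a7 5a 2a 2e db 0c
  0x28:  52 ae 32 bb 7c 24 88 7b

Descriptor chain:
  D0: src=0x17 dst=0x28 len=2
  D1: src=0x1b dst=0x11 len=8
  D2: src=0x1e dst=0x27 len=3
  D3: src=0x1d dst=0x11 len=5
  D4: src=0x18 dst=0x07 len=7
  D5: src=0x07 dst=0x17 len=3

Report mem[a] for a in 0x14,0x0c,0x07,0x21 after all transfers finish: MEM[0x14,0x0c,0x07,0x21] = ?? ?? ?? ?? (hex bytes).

D0: mem[0x28..0x29] <- [37 41]
D1: mem[0x11..0x18] <- [d3 47 9a 8c 65 22 5e a7]
D2: mem[0x27..0x29] <- [8c 65 22]
D3: mem[0x11..0x15] <- [9a 8c 65 22 5e]
D4: mem[0x07..0x0d] <- [a7 51 1f d3 47 9a 8c]
D5: mem[0x17..0x19] <- [a7 51 1f]
query mem[0x14]=0x22, mem[0x0c]=0x9a, mem[0x07]=0xa7, mem[0x21]=0x5e

MEM[0x14,0x0c,0x07,0x21] = 22 9a a7 5e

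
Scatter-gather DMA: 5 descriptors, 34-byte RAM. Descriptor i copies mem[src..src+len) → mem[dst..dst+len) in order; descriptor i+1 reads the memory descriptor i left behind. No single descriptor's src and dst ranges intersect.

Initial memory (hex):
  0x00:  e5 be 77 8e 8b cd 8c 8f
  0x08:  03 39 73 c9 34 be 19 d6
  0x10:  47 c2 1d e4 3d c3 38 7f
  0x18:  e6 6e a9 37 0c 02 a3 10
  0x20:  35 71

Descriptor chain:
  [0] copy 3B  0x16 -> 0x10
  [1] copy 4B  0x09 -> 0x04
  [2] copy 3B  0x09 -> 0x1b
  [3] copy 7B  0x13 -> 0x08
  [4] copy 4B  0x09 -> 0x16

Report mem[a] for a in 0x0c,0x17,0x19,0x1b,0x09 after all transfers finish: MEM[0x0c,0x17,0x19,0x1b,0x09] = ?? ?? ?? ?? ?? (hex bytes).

[0] 0x16->0x10 len=3 : 38 7f e6
[1] 0x09->0x04 len=4 : 39 73 c9 34
[2] 0x09->0x1b len=3 : 39 73 c9
[3] 0x13->0x08 len=7 : e4 3d c3 38 7f e6 6e
[4] 0x09->0x16 len=4 : 3d c3 38 7f
query mem[0x0c]=0x7f, mem[0x17]=0xc3, mem[0x19]=0x7f, mem[0x1b]=0x39, mem[0x09]=0x3d

MEM[0x0c,0x17,0x19,0x1b,0x09] = 7f c3 7f 39 3d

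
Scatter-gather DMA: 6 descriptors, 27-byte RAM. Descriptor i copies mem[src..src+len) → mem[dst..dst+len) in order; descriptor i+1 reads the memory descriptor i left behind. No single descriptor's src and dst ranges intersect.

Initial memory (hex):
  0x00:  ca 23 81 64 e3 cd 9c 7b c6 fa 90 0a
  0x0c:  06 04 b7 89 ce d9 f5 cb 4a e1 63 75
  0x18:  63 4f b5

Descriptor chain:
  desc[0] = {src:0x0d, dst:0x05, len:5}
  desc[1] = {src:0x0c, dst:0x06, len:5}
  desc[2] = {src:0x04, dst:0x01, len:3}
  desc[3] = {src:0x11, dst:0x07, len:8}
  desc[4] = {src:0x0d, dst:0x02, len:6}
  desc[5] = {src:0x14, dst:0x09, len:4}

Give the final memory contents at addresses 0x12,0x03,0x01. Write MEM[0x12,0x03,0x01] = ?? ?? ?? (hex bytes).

MEM[0x12,0x03,0x01] = f5 63 e3

[0] 0x0d->0x05 len=5 : 04 b7 89 ce d9
[1] 0x0c->0x06 len=5 : 06 04 b7 89 ce
[2] 0x04->0x01 len=3 : e3 04 06
[3] 0x11->0x07 len=8 : d9 f5 cb 4a e1 63 75 63
[4] 0x0d->0x02 len=6 : 75 63 89 ce d9 f5
[5] 0x14->0x09 len=4 : 4a e1 63 75
query mem[0x12]=0xf5, mem[0x03]=0x63, mem[0x01]=0xe3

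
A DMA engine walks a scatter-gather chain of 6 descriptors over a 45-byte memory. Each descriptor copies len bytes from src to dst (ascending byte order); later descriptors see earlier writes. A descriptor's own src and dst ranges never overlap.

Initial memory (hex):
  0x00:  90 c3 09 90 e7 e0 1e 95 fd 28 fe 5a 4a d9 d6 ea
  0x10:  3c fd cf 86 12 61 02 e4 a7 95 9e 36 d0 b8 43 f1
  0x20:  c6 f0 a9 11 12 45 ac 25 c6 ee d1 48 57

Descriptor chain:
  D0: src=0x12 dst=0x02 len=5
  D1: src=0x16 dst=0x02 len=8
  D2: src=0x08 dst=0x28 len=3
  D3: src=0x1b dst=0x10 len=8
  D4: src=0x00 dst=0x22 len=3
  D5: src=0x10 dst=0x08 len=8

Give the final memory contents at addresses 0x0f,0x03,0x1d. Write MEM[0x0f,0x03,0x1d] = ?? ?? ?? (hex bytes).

  after D0: wrote 5B at 0x02 = cf86126102
  after D1: wrote 8B at 0x02 = 02e4a7959e36d0b8
  after D2: wrote 3B at 0x28 = d0b8fe
  after D3: wrote 8B at 0x10 = 36d0b843f1c6f0a9
  after D4: wrote 3B at 0x22 = 90c302
  after D5: wrote 8B at 0x08 = 36d0b843f1c6f0a9
query mem[0x0f]=0xa9, mem[0x03]=0xe4, mem[0x1d]=0xb8

MEM[0x0f,0x03,0x1d] = a9 e4 b8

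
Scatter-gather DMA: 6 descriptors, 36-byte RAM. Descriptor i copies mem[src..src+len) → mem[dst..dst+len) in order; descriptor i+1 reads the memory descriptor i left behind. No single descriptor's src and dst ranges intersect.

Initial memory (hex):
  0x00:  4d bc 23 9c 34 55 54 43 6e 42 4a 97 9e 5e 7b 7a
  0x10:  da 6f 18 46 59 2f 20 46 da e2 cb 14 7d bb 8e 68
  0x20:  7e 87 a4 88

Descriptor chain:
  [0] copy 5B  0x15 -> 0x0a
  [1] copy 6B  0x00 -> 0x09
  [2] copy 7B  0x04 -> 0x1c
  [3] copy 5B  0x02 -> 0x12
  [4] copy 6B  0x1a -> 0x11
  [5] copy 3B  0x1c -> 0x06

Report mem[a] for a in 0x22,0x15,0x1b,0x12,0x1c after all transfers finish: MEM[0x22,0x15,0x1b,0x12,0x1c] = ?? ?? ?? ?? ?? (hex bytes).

MEM[0x22,0x15,0x1b,0x12,0x1c] = bc 54 14 14 34

D0: mem[0x0a..0x0e] <- [2f 20 46 da e2]
D1: mem[0x09..0x0e] <- [4d bc 23 9c 34 55]
D2: mem[0x1c..0x22] <- [34 55 54 43 6e 4d bc]
D3: mem[0x12..0x16] <- [23 9c 34 55 54]
D4: mem[0x11..0x16] <- [cb 14 34 55 54 43]
D5: mem[0x06..0x08] <- [34 55 54]
query mem[0x22]=0xbc, mem[0x15]=0x54, mem[0x1b]=0x14, mem[0x12]=0x14, mem[0x1c]=0x34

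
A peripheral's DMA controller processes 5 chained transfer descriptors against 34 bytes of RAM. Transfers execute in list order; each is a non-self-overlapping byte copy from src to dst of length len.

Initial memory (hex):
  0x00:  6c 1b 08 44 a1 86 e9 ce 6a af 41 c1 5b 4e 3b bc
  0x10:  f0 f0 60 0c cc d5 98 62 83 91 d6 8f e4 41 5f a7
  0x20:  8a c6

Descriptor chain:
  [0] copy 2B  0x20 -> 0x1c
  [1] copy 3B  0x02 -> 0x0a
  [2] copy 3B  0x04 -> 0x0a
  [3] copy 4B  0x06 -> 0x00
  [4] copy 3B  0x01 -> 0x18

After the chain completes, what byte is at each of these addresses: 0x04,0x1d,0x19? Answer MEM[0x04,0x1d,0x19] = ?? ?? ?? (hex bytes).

MEM[0x04,0x1d,0x19] = a1 c6 6a

[0] 0x20->0x1c len=2 : 8a c6
[1] 0x02->0x0a len=3 : 08 44 a1
[2] 0x04->0x0a len=3 : a1 86 e9
[3] 0x06->0x00 len=4 : e9 ce 6a af
[4] 0x01->0x18 len=3 : ce 6a af
query mem[0x04]=0xa1, mem[0x1d]=0xc6, mem[0x19]=0x6a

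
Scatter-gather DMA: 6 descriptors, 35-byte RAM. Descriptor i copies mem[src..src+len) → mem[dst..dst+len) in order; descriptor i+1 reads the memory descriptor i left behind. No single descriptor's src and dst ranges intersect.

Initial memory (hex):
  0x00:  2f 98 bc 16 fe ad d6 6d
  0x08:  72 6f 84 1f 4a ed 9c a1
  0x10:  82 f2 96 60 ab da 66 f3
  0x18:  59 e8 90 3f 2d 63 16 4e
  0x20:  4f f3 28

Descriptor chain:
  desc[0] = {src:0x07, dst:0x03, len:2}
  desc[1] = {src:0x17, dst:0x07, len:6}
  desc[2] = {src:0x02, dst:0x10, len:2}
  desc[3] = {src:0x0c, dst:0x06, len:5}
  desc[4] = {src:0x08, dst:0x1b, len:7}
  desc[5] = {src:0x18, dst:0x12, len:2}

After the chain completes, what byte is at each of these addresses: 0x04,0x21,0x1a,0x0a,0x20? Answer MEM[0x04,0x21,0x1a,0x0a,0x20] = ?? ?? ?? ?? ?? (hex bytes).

MEM[0x04,0x21,0x1a,0x0a,0x20] = 72 9c 90 bc ed

#0 dst[0x03+2] := {0x6d,0x72}
#1 dst[0x07+6] := {0xf3,0x59,0xe8,0x90,0x3f,0x2d}
#2 dst[0x10+2] := {0xbc,0x6d}
#3 dst[0x06+5] := {0x2d,0xed,0x9c,0xa1,0xbc}
#4 dst[0x1b+7] := {0x9c,0xa1,0xbc,0x3f,0x2d,0xed,0x9c}
#5 dst[0x12+2] := {0x59,0xe8}
query mem[0x04]=0x72, mem[0x21]=0x9c, mem[0x1a]=0x90, mem[0x0a]=0xbc, mem[0x20]=0xed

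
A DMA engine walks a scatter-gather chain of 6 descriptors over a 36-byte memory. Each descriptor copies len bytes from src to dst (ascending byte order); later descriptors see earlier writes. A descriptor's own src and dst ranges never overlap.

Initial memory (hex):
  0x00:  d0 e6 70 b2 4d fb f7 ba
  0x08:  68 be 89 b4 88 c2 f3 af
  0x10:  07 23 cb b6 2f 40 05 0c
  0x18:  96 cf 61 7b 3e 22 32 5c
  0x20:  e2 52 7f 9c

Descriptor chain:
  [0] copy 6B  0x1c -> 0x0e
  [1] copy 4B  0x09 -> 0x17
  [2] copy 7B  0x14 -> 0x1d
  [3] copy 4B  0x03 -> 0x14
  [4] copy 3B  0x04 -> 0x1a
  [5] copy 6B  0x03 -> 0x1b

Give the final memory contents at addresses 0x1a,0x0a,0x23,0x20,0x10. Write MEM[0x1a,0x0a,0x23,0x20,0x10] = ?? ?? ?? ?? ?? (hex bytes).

[0] 0x1c->0x0e len=6 : 3e 22 32 5c e2 52
[1] 0x09->0x17 len=4 : be 89 b4 88
[2] 0x14->0x1d len=7 : 2f 40 05 be 89 b4 88
[3] 0x03->0x14 len=4 : b2 4d fb f7
[4] 0x04->0x1a len=3 : 4d fb f7
[5] 0x03->0x1b len=6 : b2 4d fb f7 ba 68
query mem[0x1a]=0x4d, mem[0x0a]=0x89, mem[0x23]=0x88, mem[0x20]=0x68, mem[0x10]=0x32

MEM[0x1a,0x0a,0x23,0x20,0x10] = 4d 89 88 68 32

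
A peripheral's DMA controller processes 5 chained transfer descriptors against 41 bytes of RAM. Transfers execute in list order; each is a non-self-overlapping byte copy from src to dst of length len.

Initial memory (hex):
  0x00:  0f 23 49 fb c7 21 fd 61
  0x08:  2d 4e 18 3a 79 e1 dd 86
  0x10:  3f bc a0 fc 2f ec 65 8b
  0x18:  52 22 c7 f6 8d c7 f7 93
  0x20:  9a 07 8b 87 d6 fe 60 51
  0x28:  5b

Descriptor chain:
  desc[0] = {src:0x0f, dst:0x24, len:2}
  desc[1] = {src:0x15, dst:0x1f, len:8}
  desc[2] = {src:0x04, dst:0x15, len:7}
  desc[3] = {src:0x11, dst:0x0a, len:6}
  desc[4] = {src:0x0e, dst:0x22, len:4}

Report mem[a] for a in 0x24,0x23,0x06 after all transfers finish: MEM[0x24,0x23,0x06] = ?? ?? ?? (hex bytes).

[0] 0x0f->0x24 len=2 : 86 3f
[1] 0x15->0x1f len=8 : ec 65 8b 52 22 c7 f6 8d
[2] 0x04->0x15 len=7 : c7 21 fd 61 2d 4e 18
[3] 0x11->0x0a len=6 : bc a0 fc 2f c7 21
[4] 0x0e->0x22 len=4 : c7 21 3f bc
query mem[0x24]=0x3f, mem[0x23]=0x21, mem[0x06]=0xfd

MEM[0x24,0x23,0x06] = 3f 21 fd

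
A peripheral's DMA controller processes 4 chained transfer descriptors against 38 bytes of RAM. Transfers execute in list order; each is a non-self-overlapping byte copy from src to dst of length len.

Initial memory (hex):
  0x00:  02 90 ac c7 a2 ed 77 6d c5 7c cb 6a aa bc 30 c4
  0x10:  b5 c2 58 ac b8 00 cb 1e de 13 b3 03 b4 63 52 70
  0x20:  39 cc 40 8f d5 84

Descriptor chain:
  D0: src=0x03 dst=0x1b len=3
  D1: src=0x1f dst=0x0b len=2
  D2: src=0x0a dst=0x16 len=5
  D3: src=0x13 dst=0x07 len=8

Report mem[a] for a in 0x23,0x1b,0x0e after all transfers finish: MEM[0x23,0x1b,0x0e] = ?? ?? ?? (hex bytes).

  after D0: wrote 3B at 0x1b = c7a2ed
  after D1: wrote 2B at 0x0b = 7039
  after D2: wrote 5B at 0x16 = cb7039bc30
  after D3: wrote 8B at 0x07 = acb800cb7039bc30
query mem[0x23]=0x8f, mem[0x1b]=0xc7, mem[0x0e]=0x30

MEM[0x23,0x1b,0x0e] = 8f c7 30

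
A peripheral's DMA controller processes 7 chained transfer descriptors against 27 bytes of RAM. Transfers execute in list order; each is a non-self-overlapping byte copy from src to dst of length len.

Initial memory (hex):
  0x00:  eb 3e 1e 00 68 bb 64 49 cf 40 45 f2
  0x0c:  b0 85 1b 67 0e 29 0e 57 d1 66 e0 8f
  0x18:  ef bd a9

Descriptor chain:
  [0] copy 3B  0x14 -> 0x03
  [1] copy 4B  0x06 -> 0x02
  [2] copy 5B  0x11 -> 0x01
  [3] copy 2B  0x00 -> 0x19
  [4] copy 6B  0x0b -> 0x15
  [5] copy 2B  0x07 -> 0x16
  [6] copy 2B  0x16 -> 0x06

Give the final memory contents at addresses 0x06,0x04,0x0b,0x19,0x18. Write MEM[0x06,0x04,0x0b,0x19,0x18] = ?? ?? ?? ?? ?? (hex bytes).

MEM[0x06,0x04,0x0b,0x19,0x18] = 49 d1 f2 67 1b

#0 dst[0x03+3] := {0xd1,0x66,0xe0}
#1 dst[0x02+4] := {0x64,0x49,0xcf,0x40}
#2 dst[0x01+5] := {0x29,0x0e,0x57,0xd1,0x66}
#3 dst[0x19+2] := {0xeb,0x29}
#4 dst[0x15+6] := {0xf2,0xb0,0x85,0x1b,0x67,0x0e}
#5 dst[0x16+2] := {0x49,0xcf}
#6 dst[0x06+2] := {0x49,0xcf}
query mem[0x06]=0x49, mem[0x04]=0xd1, mem[0x0b]=0xf2, mem[0x19]=0x67, mem[0x18]=0x1b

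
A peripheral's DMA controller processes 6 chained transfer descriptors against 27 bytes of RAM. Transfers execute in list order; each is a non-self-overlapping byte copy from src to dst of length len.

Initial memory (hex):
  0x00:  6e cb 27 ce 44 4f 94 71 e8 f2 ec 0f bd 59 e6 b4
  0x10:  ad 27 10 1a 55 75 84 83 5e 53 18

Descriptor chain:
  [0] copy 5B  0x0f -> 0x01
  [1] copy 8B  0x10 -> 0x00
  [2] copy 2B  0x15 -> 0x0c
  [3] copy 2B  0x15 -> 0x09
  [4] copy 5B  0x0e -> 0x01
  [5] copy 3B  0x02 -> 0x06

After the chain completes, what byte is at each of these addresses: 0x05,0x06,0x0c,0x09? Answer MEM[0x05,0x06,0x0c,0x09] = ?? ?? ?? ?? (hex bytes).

  after D0: wrote 5B at 0x01 = b4ad27101a
  after D1: wrote 8B at 0x00 = ad27101a55758483
  after D2: wrote 2B at 0x0c = 7584
  after D3: wrote 2B at 0x09 = 7584
  after D4: wrote 5B at 0x01 = e6b4ad2710
  after D5: wrote 3B at 0x06 = b4ad27
query mem[0x05]=0x10, mem[0x06]=0xb4, mem[0x0c]=0x75, mem[0x09]=0x75

MEM[0x05,0x06,0x0c,0x09] = 10 b4 75 75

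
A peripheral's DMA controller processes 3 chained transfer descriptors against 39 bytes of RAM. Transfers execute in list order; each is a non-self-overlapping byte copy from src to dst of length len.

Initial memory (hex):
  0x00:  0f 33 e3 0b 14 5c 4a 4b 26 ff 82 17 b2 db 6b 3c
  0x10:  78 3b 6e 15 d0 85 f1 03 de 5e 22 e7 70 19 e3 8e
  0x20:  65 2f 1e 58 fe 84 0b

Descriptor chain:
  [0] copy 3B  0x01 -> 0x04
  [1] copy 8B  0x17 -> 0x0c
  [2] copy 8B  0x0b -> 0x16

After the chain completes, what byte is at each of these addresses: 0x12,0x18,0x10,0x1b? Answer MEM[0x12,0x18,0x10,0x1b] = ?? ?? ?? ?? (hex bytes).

MEM[0x12,0x18,0x10,0x1b] = 19 de e7 e7

#0 dst[0x04+3] := {0x33,0xe3,0x0b}
#1 dst[0x0c+8] := {0x03,0xde,0x5e,0x22,0xe7,0x70,0x19,0xe3}
#2 dst[0x16+8] := {0x17,0x03,0xde,0x5e,0x22,0xe7,0x70,0x19}
query mem[0x12]=0x19, mem[0x18]=0xde, mem[0x10]=0xe7, mem[0x1b]=0xe7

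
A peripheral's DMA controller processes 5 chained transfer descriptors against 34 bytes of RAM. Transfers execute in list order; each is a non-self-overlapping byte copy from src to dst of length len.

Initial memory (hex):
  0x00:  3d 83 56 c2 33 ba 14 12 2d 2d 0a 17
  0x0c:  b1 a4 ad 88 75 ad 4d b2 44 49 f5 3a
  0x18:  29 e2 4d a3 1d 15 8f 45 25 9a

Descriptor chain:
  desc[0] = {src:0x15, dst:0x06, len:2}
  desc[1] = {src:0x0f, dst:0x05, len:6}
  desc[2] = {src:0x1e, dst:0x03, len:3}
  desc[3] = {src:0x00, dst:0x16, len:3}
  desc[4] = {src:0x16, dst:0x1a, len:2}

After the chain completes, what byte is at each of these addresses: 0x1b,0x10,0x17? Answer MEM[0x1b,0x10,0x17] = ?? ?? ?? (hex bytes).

MEM[0x1b,0x10,0x17] = 83 75 83

  after D0: wrote 2B at 0x06 = 49f5
  after D1: wrote 6B at 0x05 = 8875ad4db244
  after D2: wrote 3B at 0x03 = 8f4525
  after D3: wrote 3B at 0x16 = 3d8356
  after D4: wrote 2B at 0x1a = 3d83
query mem[0x1b]=0x83, mem[0x10]=0x75, mem[0x17]=0x83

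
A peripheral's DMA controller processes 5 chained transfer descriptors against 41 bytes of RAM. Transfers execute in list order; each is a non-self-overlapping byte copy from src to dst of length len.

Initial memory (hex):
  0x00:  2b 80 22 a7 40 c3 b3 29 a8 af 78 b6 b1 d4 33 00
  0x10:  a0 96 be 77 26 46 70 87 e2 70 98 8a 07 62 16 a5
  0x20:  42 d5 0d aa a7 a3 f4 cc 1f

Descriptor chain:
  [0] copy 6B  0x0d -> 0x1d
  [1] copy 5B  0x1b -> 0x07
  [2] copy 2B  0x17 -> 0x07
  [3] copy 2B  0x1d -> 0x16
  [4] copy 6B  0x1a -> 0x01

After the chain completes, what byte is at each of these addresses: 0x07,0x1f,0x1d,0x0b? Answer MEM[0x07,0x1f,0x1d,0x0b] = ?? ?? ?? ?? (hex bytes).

  after D0: wrote 6B at 0x1d = d43300a096be
  after D1: wrote 5B at 0x07 = 8a07d43300
  after D2: wrote 2B at 0x07 = 87e2
  after D3: wrote 2B at 0x16 = d433
  after D4: wrote 6B at 0x01 = 988a07d43300
query mem[0x07]=0x87, mem[0x1f]=0x00, mem[0x1d]=0xd4, mem[0x0b]=0x00

MEM[0x07,0x1f,0x1d,0x0b] = 87 00 d4 00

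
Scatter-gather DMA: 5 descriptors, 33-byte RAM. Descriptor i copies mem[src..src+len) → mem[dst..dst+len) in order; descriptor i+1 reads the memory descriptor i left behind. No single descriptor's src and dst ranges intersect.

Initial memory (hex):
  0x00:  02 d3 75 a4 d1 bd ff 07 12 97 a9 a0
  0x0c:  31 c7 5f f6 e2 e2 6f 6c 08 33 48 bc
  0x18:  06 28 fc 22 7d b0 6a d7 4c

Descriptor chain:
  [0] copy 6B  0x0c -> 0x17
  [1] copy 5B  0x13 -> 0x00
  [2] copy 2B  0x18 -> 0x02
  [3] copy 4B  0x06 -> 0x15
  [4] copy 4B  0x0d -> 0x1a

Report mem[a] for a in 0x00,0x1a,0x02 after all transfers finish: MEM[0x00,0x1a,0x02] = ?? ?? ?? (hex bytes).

[0] 0x0c->0x17 len=6 : 31 c7 5f f6 e2 e2
[1] 0x13->0x00 len=5 : 6c 08 33 48 31
[2] 0x18->0x02 len=2 : c7 5f
[3] 0x06->0x15 len=4 : ff 07 12 97
[4] 0x0d->0x1a len=4 : c7 5f f6 e2
query mem[0x00]=0x6c, mem[0x1a]=0xc7, mem[0x02]=0xc7

MEM[0x00,0x1a,0x02] = 6c c7 c7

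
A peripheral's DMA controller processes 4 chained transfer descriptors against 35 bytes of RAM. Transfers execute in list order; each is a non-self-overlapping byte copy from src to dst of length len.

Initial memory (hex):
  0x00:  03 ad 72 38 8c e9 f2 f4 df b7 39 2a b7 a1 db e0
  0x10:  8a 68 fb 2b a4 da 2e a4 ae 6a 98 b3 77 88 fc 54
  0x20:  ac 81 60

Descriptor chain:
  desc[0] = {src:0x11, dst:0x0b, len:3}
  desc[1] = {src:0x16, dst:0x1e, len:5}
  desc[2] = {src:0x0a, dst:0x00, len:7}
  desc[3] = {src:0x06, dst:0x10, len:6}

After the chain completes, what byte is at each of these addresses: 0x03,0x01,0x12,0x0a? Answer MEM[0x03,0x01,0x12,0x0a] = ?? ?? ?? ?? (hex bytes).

  after D0: wrote 3B at 0x0b = 68fb2b
  after D1: wrote 5B at 0x1e = 2ea4ae6a98
  after D2: wrote 7B at 0x00 = 3968fb2bdbe08a
  after D3: wrote 6B at 0x10 = 8af4dfb73968
query mem[0x03]=0x2b, mem[0x01]=0x68, mem[0x12]=0xdf, mem[0x0a]=0x39

MEM[0x03,0x01,0x12,0x0a] = 2b 68 df 39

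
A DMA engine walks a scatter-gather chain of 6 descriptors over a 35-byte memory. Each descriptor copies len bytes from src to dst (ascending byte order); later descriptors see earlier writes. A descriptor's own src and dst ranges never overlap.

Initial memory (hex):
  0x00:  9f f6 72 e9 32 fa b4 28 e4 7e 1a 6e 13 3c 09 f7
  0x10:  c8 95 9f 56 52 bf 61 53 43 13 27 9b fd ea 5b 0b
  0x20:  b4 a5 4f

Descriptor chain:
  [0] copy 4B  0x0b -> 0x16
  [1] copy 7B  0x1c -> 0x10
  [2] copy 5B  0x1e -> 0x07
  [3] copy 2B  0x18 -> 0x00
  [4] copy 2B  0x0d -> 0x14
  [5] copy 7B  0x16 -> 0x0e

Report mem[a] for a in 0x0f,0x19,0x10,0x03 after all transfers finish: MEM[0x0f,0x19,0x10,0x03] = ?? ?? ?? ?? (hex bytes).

D0: mem[0x16..0x19] <- [6e 13 3c 09]
D1: mem[0x10..0x16] <- [fd ea 5b 0b b4 a5 4f]
D2: mem[0x07..0x0b] <- [5b 0b b4 a5 4f]
D3: mem[0x00..0x01] <- [3c 09]
D4: mem[0x14..0x15] <- [3c 09]
D5: mem[0x0e..0x14] <- [4f 13 3c 09 27 9b fd]
query mem[0x0f]=0x13, mem[0x19]=0x09, mem[0x10]=0x3c, mem[0x03]=0xe9

MEM[0x0f,0x19,0x10,0x03] = 13 09 3c e9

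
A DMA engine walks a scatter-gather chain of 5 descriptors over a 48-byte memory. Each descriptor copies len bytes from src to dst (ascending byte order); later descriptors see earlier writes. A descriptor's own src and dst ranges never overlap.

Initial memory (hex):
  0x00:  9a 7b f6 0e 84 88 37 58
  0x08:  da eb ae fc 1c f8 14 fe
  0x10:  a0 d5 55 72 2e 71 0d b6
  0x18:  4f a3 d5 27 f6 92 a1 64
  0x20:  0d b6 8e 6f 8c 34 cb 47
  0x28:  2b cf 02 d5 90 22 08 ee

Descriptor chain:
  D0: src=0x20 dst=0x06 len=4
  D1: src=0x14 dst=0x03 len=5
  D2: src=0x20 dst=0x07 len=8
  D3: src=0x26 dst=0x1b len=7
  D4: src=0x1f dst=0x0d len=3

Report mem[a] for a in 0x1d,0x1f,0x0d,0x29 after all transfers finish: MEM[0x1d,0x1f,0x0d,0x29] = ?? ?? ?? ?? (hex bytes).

MEM[0x1d,0x1f,0x0d,0x29] = 2b 02 02 cf

  after D0: wrote 4B at 0x06 = 0db68e6f
  after D1: wrote 5B at 0x03 = 2e710db64f
  after D2: wrote 8B at 0x07 = 0db68e6f8c34cb47
  after D3: wrote 7B at 0x1b = cb472bcf02d590
  after D4: wrote 3B at 0x0d = 02d590
query mem[0x1d]=0x2b, mem[0x1f]=0x02, mem[0x0d]=0x02, mem[0x29]=0xcf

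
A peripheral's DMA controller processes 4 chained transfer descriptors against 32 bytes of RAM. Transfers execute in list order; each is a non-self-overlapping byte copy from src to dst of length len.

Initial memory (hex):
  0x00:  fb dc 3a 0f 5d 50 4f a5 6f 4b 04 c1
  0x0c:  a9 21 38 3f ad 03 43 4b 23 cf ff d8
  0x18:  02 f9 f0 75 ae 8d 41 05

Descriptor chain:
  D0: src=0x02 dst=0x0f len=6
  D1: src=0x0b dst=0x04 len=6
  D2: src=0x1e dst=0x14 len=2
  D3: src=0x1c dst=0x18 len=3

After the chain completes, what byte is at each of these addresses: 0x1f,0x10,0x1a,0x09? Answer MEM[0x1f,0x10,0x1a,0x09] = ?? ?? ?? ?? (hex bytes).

MEM[0x1f,0x10,0x1a,0x09] = 05 0f 41 0f

[0] 0x02->0x0f len=6 : 3a 0f 5d 50 4f a5
[1] 0x0b->0x04 len=6 : c1 a9 21 38 3a 0f
[2] 0x1e->0x14 len=2 : 41 05
[3] 0x1c->0x18 len=3 : ae 8d 41
query mem[0x1f]=0x05, mem[0x10]=0x0f, mem[0x1a]=0x41, mem[0x09]=0x0f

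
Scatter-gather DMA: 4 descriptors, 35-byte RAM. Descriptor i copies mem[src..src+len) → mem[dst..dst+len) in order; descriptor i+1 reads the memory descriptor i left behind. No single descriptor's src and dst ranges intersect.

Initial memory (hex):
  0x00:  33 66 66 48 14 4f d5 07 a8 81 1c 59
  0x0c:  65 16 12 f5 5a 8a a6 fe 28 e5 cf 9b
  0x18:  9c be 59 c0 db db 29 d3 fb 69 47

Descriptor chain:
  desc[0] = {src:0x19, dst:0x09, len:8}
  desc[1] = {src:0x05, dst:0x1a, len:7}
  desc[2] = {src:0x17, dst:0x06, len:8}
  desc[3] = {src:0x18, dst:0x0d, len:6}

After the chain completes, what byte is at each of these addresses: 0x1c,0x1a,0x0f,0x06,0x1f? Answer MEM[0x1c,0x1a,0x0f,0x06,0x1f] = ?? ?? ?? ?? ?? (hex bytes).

[0] 0x19->0x09 len=8 : be 59 c0 db db 29 d3 fb
[1] 0x05->0x1a len=7 : 4f d5 07 a8 be 59 c0
[2] 0x17->0x06 len=8 : 9b 9c be 4f d5 07 a8 be
[3] 0x18->0x0d len=6 : 9c be 4f d5 07 a8
query mem[0x1c]=0x07, mem[0x1a]=0x4f, mem[0x0f]=0x4f, mem[0x06]=0x9b, mem[0x1f]=0x59

MEM[0x1c,0x1a,0x0f,0x06,0x1f] = 07 4f 4f 9b 59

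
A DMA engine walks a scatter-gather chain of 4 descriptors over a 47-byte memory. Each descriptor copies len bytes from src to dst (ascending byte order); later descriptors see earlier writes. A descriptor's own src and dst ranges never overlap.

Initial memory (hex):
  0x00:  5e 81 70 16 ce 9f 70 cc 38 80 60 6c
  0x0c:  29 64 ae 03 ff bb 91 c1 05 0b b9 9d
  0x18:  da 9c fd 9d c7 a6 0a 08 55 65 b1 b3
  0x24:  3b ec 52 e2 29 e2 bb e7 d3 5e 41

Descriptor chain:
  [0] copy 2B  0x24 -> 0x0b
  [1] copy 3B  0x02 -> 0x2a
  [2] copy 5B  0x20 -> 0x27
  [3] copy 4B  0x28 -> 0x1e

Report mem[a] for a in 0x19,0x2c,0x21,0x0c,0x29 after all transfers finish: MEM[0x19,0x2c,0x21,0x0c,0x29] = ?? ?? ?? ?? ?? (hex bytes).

#0 dst[0x0b+2] := {0x3b,0xec}
#1 dst[0x2a+3] := {0x70,0x16,0xce}
#2 dst[0x27+5] := {0x55,0x65,0xb1,0xb3,0x3b}
#3 dst[0x1e+4] := {0x65,0xb1,0xb3,0x3b}
query mem[0x19]=0x9c, mem[0x2c]=0xce, mem[0x21]=0x3b, mem[0x0c]=0xec, mem[0x29]=0xb1

MEM[0x19,0x2c,0x21,0x0c,0x29] = 9c ce 3b ec b1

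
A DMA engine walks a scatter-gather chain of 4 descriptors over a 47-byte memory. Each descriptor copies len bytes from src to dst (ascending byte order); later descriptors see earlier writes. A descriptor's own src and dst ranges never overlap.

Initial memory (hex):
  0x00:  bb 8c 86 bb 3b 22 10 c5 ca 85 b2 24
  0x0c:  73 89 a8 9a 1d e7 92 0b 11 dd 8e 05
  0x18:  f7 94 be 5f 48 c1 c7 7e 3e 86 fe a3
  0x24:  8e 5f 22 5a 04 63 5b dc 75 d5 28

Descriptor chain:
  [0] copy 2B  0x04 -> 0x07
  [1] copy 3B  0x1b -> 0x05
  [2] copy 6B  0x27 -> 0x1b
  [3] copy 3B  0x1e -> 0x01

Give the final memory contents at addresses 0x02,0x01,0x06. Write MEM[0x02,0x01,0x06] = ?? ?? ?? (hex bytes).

[0] 0x04->0x07 len=2 : 3b 22
[1] 0x1b->0x05 len=3 : 5f 48 c1
[2] 0x27->0x1b len=6 : 5a 04 63 5b dc 75
[3] 0x1e->0x01 len=3 : 5b dc 75
query mem[0x02]=0xdc, mem[0x01]=0x5b, mem[0x06]=0x48

MEM[0x02,0x01,0x06] = dc 5b 48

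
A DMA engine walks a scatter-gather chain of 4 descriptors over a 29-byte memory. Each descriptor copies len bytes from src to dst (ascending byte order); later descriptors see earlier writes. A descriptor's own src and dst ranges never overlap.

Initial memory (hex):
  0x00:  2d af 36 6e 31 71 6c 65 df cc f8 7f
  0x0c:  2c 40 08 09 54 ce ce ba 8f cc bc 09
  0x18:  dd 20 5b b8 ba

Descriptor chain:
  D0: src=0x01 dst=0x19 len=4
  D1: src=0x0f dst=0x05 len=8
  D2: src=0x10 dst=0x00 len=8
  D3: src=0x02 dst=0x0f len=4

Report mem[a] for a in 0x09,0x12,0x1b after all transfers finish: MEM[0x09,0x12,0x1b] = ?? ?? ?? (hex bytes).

  after D0: wrote 4B at 0x19 = af366e31
  after D1: wrote 8B at 0x05 = 0954ceceba8fccbc
  after D2: wrote 8B at 0x00 = 54ceceba8fccbc09
  after D3: wrote 4B at 0x0f = ceba8fcc
query mem[0x09]=0xba, mem[0x12]=0xcc, mem[0x1b]=0x6e

MEM[0x09,0x12,0x1b] = ba cc 6e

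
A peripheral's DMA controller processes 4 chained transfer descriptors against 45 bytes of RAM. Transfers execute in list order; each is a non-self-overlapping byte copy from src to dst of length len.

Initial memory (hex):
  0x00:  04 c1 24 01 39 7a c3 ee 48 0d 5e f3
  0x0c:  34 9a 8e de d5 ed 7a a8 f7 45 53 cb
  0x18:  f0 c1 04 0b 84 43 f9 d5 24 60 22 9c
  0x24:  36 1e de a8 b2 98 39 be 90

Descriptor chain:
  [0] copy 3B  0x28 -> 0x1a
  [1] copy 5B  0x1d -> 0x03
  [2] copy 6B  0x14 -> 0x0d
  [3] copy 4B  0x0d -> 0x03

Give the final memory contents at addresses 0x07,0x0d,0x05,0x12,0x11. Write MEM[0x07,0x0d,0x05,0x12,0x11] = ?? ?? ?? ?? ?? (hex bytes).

MEM[0x07,0x0d,0x05,0x12,0x11] = 60 f7 53 c1 f0

#0 dst[0x1a+3] := {0xb2,0x98,0x39}
#1 dst[0x03+5] := {0x43,0xf9,0xd5,0x24,0x60}
#2 dst[0x0d+6] := {0xf7,0x45,0x53,0xcb,0xf0,0xc1}
#3 dst[0x03+4] := {0xf7,0x45,0x53,0xcb}
query mem[0x07]=0x60, mem[0x0d]=0xf7, mem[0x05]=0x53, mem[0x12]=0xc1, mem[0x11]=0xf0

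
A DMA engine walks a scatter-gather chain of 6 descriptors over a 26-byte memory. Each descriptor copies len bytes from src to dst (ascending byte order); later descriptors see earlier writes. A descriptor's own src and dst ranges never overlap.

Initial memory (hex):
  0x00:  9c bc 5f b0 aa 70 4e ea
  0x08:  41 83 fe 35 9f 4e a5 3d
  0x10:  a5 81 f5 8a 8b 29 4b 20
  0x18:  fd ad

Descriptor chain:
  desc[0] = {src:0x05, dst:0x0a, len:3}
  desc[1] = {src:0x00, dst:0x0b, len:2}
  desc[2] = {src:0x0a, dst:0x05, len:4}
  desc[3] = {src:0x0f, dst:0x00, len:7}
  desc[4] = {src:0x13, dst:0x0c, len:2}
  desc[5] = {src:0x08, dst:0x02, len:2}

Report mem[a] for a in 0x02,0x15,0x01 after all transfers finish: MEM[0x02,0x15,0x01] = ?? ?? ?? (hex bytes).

  after D0: wrote 3B at 0x0a = 704eea
  after D1: wrote 2B at 0x0b = 9cbc
  after D2: wrote 4B at 0x05 = 709cbc4e
  after D3: wrote 7B at 0x00 = 3da581f58a8b29
  after D4: wrote 2B at 0x0c = 8a8b
  after D5: wrote 2B at 0x02 = 4e83
query mem[0x02]=0x4e, mem[0x15]=0x29, mem[0x01]=0xa5

MEM[0x02,0x15,0x01] = 4e 29 a5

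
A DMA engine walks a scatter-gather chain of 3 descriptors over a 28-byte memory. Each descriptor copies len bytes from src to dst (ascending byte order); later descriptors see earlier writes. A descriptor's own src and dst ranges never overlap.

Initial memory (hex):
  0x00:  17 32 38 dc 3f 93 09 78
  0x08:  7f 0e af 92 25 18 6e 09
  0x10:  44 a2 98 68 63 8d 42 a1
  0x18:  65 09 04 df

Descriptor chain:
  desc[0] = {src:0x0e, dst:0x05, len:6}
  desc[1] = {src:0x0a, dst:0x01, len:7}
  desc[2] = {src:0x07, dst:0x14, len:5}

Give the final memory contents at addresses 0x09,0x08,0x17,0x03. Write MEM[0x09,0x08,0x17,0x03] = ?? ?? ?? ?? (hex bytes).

D0: mem[0x05..0x0a] <- [6e 09 44 a2 98 68]
D1: mem[0x01..0x07] <- [68 92 25 18 6e 09 44]
D2: mem[0x14..0x18] <- [44 a2 98 68 92]
query mem[0x09]=0x98, mem[0x08]=0xa2, mem[0x17]=0x68, mem[0x03]=0x25

MEM[0x09,0x08,0x17,0x03] = 98 a2 68 25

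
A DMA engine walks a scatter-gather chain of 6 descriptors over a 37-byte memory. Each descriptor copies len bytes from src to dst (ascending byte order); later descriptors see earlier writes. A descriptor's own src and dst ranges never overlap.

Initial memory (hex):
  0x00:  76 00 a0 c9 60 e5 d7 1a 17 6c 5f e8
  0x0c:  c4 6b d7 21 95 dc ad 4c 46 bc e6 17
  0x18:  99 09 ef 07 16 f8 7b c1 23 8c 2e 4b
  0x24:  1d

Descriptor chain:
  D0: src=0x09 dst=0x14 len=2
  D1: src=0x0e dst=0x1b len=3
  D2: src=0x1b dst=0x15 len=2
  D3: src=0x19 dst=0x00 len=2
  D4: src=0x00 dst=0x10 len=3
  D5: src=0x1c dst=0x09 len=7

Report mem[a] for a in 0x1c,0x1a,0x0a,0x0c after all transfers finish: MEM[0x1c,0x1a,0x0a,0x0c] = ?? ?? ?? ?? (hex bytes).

#0 dst[0x14+2] := {0x6c,0x5f}
#1 dst[0x1b+3] := {0xd7,0x21,0x95}
#2 dst[0x15+2] := {0xd7,0x21}
#3 dst[0x00+2] := {0x09,0xef}
#4 dst[0x10+3] := {0x09,0xef,0xa0}
#5 dst[0x09+7] := {0x21,0x95,0x7b,0xc1,0x23,0x8c,0x2e}
query mem[0x1c]=0x21, mem[0x1a]=0xef, mem[0x0a]=0x95, mem[0x0c]=0xc1

MEM[0x1c,0x1a,0x0a,0x0c] = 21 ef 95 c1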